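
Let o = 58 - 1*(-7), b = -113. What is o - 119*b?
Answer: 13512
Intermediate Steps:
o = 65 (o = 58 + 7 = 65)
o - 119*b = 65 - 119*(-113) = 65 + 13447 = 13512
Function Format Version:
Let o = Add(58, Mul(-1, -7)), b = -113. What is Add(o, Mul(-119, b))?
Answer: 13512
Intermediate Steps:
o = 65 (o = Add(58, 7) = 65)
Add(o, Mul(-119, b)) = Add(65, Mul(-119, -113)) = Add(65, 13447) = 13512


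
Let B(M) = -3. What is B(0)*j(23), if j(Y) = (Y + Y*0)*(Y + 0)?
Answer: -1587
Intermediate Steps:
j(Y) = Y² (j(Y) = (Y + 0)*Y = Y*Y = Y²)
B(0)*j(23) = -3*23² = -3*529 = -1587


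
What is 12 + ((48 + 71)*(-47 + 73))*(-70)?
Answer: -216568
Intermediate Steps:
12 + ((48 + 71)*(-47 + 73))*(-70) = 12 + (119*26)*(-70) = 12 + 3094*(-70) = 12 - 216580 = -216568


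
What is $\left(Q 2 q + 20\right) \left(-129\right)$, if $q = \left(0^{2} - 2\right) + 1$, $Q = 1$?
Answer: $-2322$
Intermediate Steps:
$q = -1$ ($q = \left(0 - 2\right) + 1 = -2 + 1 = -1$)
$\left(Q 2 q + 20\right) \left(-129\right) = \left(1 \cdot 2 \left(-1\right) + 20\right) \left(-129\right) = \left(2 \left(-1\right) + 20\right) \left(-129\right) = \left(-2 + 20\right) \left(-129\right) = 18 \left(-129\right) = -2322$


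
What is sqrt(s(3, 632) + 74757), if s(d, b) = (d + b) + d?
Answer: sqrt(75395) ≈ 274.58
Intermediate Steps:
s(d, b) = b + 2*d (s(d, b) = (b + d) + d = b + 2*d)
sqrt(s(3, 632) + 74757) = sqrt((632 + 2*3) + 74757) = sqrt((632 + 6) + 74757) = sqrt(638 + 74757) = sqrt(75395)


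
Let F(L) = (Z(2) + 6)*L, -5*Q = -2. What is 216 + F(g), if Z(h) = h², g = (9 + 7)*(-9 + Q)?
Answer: -1160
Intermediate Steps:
Q = ⅖ (Q = -⅕*(-2) = ⅖ ≈ 0.40000)
g = -688/5 (g = (9 + 7)*(-9 + ⅖) = 16*(-43/5) = -688/5 ≈ -137.60)
F(L) = 10*L (F(L) = (2² + 6)*L = (4 + 6)*L = 10*L)
216 + F(g) = 216 + 10*(-688/5) = 216 - 1376 = -1160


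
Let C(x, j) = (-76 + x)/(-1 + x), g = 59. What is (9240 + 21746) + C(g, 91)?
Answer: 1797171/58 ≈ 30986.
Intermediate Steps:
C(x, j) = (-76 + x)/(-1 + x)
(9240 + 21746) + C(g, 91) = (9240 + 21746) + (-76 + 59)/(-1 + 59) = 30986 - 17/58 = 1797171/58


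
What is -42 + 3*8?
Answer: -18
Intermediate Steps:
-42 + 3*8 = -42 + 24 = -18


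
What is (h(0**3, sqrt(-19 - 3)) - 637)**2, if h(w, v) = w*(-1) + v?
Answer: (637 - I*sqrt(22))**2 ≈ 4.0575e+5 - 5976.0*I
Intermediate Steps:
h(w, v) = v - w (h(w, v) = -w + v = v - w)
(h(0**3, sqrt(-19 - 3)) - 637)**2 = ((sqrt(-19 - 3) - 1*0**3) - 637)**2 = ((sqrt(-22) - 1*0) - 637)**2 = ((I*sqrt(22) + 0) - 637)**2 = (I*sqrt(22) - 637)**2 = (-637 + I*sqrt(22))**2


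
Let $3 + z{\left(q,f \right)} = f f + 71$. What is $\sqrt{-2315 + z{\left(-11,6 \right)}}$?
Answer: $i \sqrt{2211} \approx 47.021 i$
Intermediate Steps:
$z{\left(q,f \right)} = 68 + f^{2}$ ($z{\left(q,f \right)} = -3 + \left(f f + 71\right) = -3 + \left(f^{2} + 71\right) = -3 + \left(71 + f^{2}\right) = 68 + f^{2}$)
$\sqrt{-2315 + z{\left(-11,6 \right)}} = \sqrt{-2315 + \left(68 + 6^{2}\right)} = \sqrt{-2315 + \left(68 + 36\right)} = \sqrt{-2315 + 104} = \sqrt{-2211} = i \sqrt{2211}$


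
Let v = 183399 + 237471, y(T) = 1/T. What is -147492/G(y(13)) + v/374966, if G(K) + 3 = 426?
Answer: -65161297/187483 ≈ -347.56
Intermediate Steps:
G(K) = 423 (G(K) = -3 + 426 = 423)
v = 420870
-147492/G(y(13)) + v/374966 = -147492/423 + 420870/374966 = -147492*1/423 + 420870*(1/374966) = -16388/47 + 210435/187483 = -65161297/187483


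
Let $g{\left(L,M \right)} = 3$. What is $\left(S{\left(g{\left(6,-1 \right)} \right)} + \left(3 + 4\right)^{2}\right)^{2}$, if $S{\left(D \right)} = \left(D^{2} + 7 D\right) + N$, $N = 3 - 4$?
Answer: $6084$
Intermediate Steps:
$N = -1$ ($N = 3 - 4 = -1$)
$S{\left(D \right)} = -1 + D^{2} + 7 D$ ($S{\left(D \right)} = \left(D^{2} + 7 D\right) - 1 = -1 + D^{2} + 7 D$)
$\left(S{\left(g{\left(6,-1 \right)} \right)} + \left(3 + 4\right)^{2}\right)^{2} = \left(\left(-1 + 3^{2} + 7 \cdot 3\right) + \left(3 + 4\right)^{2}\right)^{2} = \left(\left(-1 + 9 + 21\right) + 7^{2}\right)^{2} = \left(29 + 49\right)^{2} = 78^{2} = 6084$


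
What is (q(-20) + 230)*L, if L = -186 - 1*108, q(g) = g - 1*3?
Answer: -60858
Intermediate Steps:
q(g) = -3 + g (q(g) = g - 3 = -3 + g)
L = -294 (L = -186 - 108 = -294)
(q(-20) + 230)*L = ((-3 - 20) + 230)*(-294) = (-23 + 230)*(-294) = 207*(-294) = -60858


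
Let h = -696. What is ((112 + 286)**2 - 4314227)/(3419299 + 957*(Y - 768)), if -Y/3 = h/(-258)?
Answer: -178700389/115092853 ≈ -1.5527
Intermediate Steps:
Y = -348/43 (Y = -(-2088)/(-258) = -(-2088)*(-1)/258 = -3*116/43 = -348/43 ≈ -8.0930)
((112 + 286)**2 - 4314227)/(3419299 + 957*(Y - 768)) = ((112 + 286)**2 - 4314227)/(3419299 + 957*(-348/43 - 768)) = (398**2 - 4314227)/(3419299 + 957*(-33372/43)) = (158404 - 4314227)/(3419299 - 31937004/43) = -4155823/115092853/43 = -4155823*43/115092853 = -178700389/115092853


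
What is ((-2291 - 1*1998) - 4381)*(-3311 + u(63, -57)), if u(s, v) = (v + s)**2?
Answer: 28394250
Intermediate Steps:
u(s, v) = (s + v)**2
((-2291 - 1*1998) - 4381)*(-3311 + u(63, -57)) = ((-2291 - 1*1998) - 4381)*(-3311 + (63 - 57)**2) = ((-2291 - 1998) - 4381)*(-3311 + 6**2) = (-4289 - 4381)*(-3311 + 36) = -8670*(-3275) = 28394250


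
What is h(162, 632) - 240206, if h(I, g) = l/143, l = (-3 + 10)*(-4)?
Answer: -34349486/143 ≈ -2.4021e+5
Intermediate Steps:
l = -28 (l = 7*(-4) = -28)
h(I, g) = -28/143
h(162, 632) - 240206 = -28/143 - 240206 = -34349486/143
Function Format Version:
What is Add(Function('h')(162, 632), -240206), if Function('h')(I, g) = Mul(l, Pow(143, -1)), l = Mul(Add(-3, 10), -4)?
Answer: Rational(-34349486, 143) ≈ -2.4021e+5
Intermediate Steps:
l = -28 (l = Mul(7, -4) = -28)
Function('h')(I, g) = Rational(-28, 143) (Function('h')(I, g) = Mul(-28, Pow(143, -1)) = Mul(-28, Rational(1, 143)) = Rational(-28, 143))
Add(Function('h')(162, 632), -240206) = Add(Rational(-28, 143), -240206) = Rational(-34349486, 143)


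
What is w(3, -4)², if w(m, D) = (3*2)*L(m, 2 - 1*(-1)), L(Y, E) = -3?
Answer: 324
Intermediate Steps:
w(m, D) = -18 (w(m, D) = (3*2)*(-3) = 6*(-3) = -18)
w(3, -4)² = (-18)² = 324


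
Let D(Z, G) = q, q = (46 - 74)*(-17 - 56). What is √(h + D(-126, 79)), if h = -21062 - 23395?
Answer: I*√42413 ≈ 205.94*I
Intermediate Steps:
q = 2044 (q = -28*(-73) = 2044)
D(Z, G) = 2044
h = -44457
√(h + D(-126, 79)) = √(-44457 + 2044) = √(-42413) = I*√42413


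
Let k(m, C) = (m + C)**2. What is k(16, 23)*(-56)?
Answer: -85176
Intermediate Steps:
k(m, C) = (C + m)**2
k(16, 23)*(-56) = (23 + 16)**2*(-56) = 39**2*(-56) = 1521*(-56) = -85176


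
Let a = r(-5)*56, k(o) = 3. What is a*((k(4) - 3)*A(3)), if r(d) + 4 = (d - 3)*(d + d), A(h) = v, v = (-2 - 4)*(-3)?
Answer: 0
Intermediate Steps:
v = 18 (v = -6*(-3) = 18)
A(h) = 18
r(d) = -4 + 2*d*(-3 + d) (r(d) = -4 + (d - 3)*(d + d) = -4 + (-3 + d)*(2*d) = -4 + 2*d*(-3 + d))
a = 4256 (a = (-4 - 6*(-5) + 2*(-5)**2)*56 = (-4 + 30 + 2*25)*56 = (-4 + 30 + 50)*56 = 76*56 = 4256)
a*((k(4) - 3)*A(3)) = 4256*((3 - 3)*18) = 4256*(0*18) = 4256*0 = 0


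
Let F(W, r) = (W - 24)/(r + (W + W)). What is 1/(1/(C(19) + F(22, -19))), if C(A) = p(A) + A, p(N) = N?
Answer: 948/25 ≈ 37.920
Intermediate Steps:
F(W, r) = (-24 + W)/(r + 2*W)
C(A) = 2*A (C(A) = A + A = 2*A)
1/(1/(C(19) + F(22, -19))) = 1/(1/(2*19 + (-24 + 22)/(-19 + 2*22))) = 1/(1/(38 - 2/(-19 + 44))) = 1/(1/(38 - 2/25)) = 1/(1/(948/25)) = 1/(25/948) = 948/25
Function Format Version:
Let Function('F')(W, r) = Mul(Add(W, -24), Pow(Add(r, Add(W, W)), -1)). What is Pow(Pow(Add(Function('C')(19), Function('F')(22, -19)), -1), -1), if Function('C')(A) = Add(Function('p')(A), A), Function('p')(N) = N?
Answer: Rational(948, 25) ≈ 37.920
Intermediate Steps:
Function('F')(W, r) = Mul(Pow(Add(r, Mul(2, W)), -1), Add(-24, W)) (Function('F')(W, r) = Mul(Add(-24, W), Pow(Add(r, Mul(2, W)), -1)) = Mul(Pow(Add(r, Mul(2, W)), -1), Add(-24, W)))
Function('C')(A) = Mul(2, A) (Function('C')(A) = Add(A, A) = Mul(2, A))
Pow(Pow(Add(Function('C')(19), Function('F')(22, -19)), -1), -1) = Pow(Pow(Add(Mul(2, 19), Mul(Pow(Add(-19, Mul(2, 22)), -1), Add(-24, 22))), -1), -1) = Pow(Pow(Add(38, Mul(Pow(Add(-19, 44), -1), -2)), -1), -1) = Pow(Pow(Add(38, Mul(Pow(25, -1), -2)), -1), -1) = Pow(Pow(Add(38, Mul(Rational(1, 25), -2)), -1), -1) = Pow(Pow(Add(38, Rational(-2, 25)), -1), -1) = Pow(Pow(Rational(948, 25), -1), -1) = Pow(Rational(25, 948), -1) = Rational(948, 25)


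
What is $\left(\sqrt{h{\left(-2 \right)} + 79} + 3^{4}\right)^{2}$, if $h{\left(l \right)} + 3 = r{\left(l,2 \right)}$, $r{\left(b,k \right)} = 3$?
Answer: $\left(81 + \sqrt{79}\right)^{2} \approx 8079.9$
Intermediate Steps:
$h{\left(l \right)} = 0$ ($h{\left(l \right)} = -3 + 3 = 0$)
$\left(\sqrt{h{\left(-2 \right)} + 79} + 3^{4}\right)^{2} = \left(\sqrt{0 + 79} + 3^{4}\right)^{2} = \left(\sqrt{79} + 81\right)^{2} = \left(81 + \sqrt{79}\right)^{2}$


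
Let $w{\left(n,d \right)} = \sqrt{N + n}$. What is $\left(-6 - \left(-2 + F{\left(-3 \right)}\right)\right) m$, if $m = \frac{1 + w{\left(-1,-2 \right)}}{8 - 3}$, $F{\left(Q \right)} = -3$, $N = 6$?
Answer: $- \frac{1}{5} - \frac{\sqrt{5}}{5} \approx -0.64721$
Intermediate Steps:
$w{\left(n,d \right)} = \sqrt{6 + n}$
$m = \frac{1}{5} + \frac{\sqrt{5}}{5}$ ($m = \frac{1 + \sqrt{6 - 1}}{8 - 3} = \frac{1 + \sqrt{5}}{5} = \left(1 + \sqrt{5}\right) \frac{1}{5} = \frac{1}{5} + \frac{\sqrt{5}}{5} \approx 0.64721$)
$\left(-6 - \left(-2 + F{\left(-3 \right)}\right)\right) m = \left(-6 + \left(2 - -3\right)\right) \left(\frac{1}{5} + \frac{\sqrt{5}}{5}\right) = \left(-6 + \left(2 + 3\right)\right) \left(\frac{1}{5} + \frac{\sqrt{5}}{5}\right) = \left(-6 + 5\right) \left(\frac{1}{5} + \frac{\sqrt{5}}{5}\right) = - (\frac{1}{5} + \frac{\sqrt{5}}{5}) = - \frac{1}{5} - \frac{\sqrt{5}}{5}$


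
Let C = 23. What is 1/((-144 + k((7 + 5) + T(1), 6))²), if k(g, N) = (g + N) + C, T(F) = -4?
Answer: 1/11449 ≈ 8.7344e-5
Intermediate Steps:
k(g, N) = 23 + N + g (k(g, N) = (g + N) + 23 = (N + g) + 23 = 23 + N + g)
1/((-144 + k((7 + 5) + T(1), 6))²) = 1/((-144 + (23 + 6 + ((7 + 5) - 4)))²) = 1/((-144 + (23 + 6 + (12 - 4)))²) = 1/((-144 + (23 + 6 + 8))²) = 1/((-144 + 37)²) = 1/((-107)²) = 1/11449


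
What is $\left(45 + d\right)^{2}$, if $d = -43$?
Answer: $4$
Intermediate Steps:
$\left(45 + d\right)^{2} = \left(45 - 43\right)^{2} = 2^{2} = 4$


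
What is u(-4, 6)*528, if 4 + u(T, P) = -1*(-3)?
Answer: -528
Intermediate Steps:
u(T, P) = -1 (u(T, P) = -4 - 1*(-3) = -4 + 3 = -1)
u(-4, 6)*528 = -1*528 = -528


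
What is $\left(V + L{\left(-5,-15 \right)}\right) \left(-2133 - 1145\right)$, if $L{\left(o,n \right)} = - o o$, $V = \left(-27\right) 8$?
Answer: $789998$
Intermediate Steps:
$V = -216$
$L{\left(o,n \right)} = - o^{2}$
$\left(V + L{\left(-5,-15 \right)}\right) \left(-2133 - 1145\right) = \left(-216 - \left(-5\right)^{2}\right) \left(-2133 - 1145\right) = \left(-216 - 25\right) \left(-3278\right) = \left(-241\right) \left(-3278\right) = 789998$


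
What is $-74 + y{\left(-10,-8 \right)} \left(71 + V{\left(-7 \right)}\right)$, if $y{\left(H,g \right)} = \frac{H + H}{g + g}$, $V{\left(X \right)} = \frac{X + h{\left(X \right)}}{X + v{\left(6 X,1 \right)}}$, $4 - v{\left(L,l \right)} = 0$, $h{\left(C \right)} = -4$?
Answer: $\frac{58}{3} \approx 19.333$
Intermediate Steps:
$v{\left(L,l \right)} = 4$ ($v{\left(L,l \right)} = 4 - 0 = 4 + 0 = 4$)
$V{\left(X \right)} = \frac{-4 + X}{4 + X}$ ($V{\left(X \right)} = \frac{X - 4}{X + 4} = \frac{-4 + X}{4 + X}$)
$y{\left(H,g \right)} = \frac{H}{g}$ ($y{\left(H,g \right)} = \frac{2 H}{2 g} = 2 H \frac{1}{2 g} = \frac{H}{g}$)
$-74 + y{\left(-10,-8 \right)} \left(71 + V{\left(-7 \right)}\right) = -74 + - \frac{10}{-8} \left(71 + \frac{-4 - 7}{4 - 7}\right) = -74 + \left(-10\right) \left(- \frac{1}{8}\right) \left(71 + \frac{1}{-3} \left(-11\right)\right) = -74 + \frac{5 \left(71 - - \frac{11}{3}\right)}{4} = -74 + \frac{5 \left(71 + \frac{11}{3}\right)}{4} = -74 + \frac{5}{4} \cdot \frac{224}{3} = -74 + \frac{280}{3} = \frac{58}{3}$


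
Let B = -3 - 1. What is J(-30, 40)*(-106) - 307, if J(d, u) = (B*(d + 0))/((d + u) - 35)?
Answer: 1009/5 ≈ 201.80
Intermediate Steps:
B = -4
J(d, u) = -4*d/(-35 + d + u) (J(d, u) = (-4*(d + 0))/((d + u) - 35) = (-4*d)/(-35 + d + u) = -4*d/(-35 + d + u))
J(-30, 40)*(-106) - 307 = -4*(-30)/(-35 - 30 + 40)*(-106) - 307 = -4*(-30)/(-25)*(-106) - 307 = -4*(-30)*(-1/25)*(-106) - 307 = -24/5*(-106) - 307 = 2544/5 - 307 = 1009/5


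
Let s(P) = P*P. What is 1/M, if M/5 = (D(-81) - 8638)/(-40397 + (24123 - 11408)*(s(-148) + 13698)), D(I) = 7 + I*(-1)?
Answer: -23823107/2250 ≈ -10588.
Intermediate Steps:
s(P) = P**2
D(I) = 7 - I
M = -2250/23823107 (M = 5*(((7 - 1*(-81)) - 8638)/(-40397 + (24123 - 11408)*((-148)**2 + 13698))) = 5*(((7 + 81) - 8638)/(-40397 + 12715*(21904 + 13698))) = 5*((88 - 8638)/(-40397 + 12715*35602)) = 5*(-8550/(-40397 + 452679430)) = 5*(-8550/452639033) = 5*(-8550*1/452639033) = 5*(-450/23823107) = -2250/23823107 ≈ -9.4446e-5)
1/M = 1/(-2250/23823107) = -23823107/2250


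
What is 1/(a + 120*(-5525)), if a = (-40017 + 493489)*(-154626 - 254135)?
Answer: -1/185362331192 ≈ -5.3948e-12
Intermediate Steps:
a = -185361668192 (a = 453472*(-408761) = -185361668192)
1/(a + 120*(-5525)) = 1/(-185361668192 + 120*(-5525)) = 1/(-185361668192 - 663000) = 1/(-185362331192) = -1/185362331192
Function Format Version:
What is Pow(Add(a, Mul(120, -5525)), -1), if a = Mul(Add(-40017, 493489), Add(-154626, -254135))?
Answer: Rational(-1, 185362331192) ≈ -5.3948e-12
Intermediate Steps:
a = -185361668192 (a = Mul(453472, -408761) = -185361668192)
Pow(Add(a, Mul(120, -5525)), -1) = Pow(Add(-185361668192, Mul(120, -5525)), -1) = Pow(Add(-185361668192, -663000), -1) = Pow(-185362331192, -1) = Rational(-1, 185362331192)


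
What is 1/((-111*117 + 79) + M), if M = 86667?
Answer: 1/73759 ≈ 1.3558e-5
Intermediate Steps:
1/((-111*117 + 79) + M) = 1/((-111*117 + 79) + 86667) = 1/((-12987 + 79) + 86667) = 1/(-12908 + 86667) = 1/73759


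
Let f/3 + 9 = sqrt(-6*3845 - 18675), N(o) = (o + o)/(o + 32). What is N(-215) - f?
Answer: 5371/183 - 33*I*sqrt(345) ≈ 29.35 - 612.95*I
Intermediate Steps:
N(o) = 2*o/(32 + o) (N(o) = (2*o)/(32 + o) = 2*o/(32 + o))
f = -27 + 33*I*sqrt(345) (f = -27 + 3*sqrt(-6*3845 - 18675) = -27 + 3*sqrt(-23070 - 18675) = -27 + 3*sqrt(-41745) = -27 + 3*(11*I*sqrt(345)) = -27 + 33*I*sqrt(345) ≈ -27.0 + 612.95*I)
N(-215) - f = 2*(-215)/(32 - 215) - (-27 + 33*I*sqrt(345)) = 2*(-215)/(-183) + (27 - 33*I*sqrt(345)) = 2*(-215)*(-1/183) + (27 - 33*I*sqrt(345)) = 430/183 + (27 - 33*I*sqrt(345)) = 5371/183 - 33*I*sqrt(345)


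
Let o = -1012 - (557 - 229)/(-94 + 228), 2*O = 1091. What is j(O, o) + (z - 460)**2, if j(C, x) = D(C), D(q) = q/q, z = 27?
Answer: 187490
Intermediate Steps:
O = 1091/2 (O = (1/2)*1091 = 1091/2 ≈ 545.50)
D(q) = 1
o = -67968/67 (o = -1012 - 328/134 = -1012 - 1*164/67 = -1012 - 164/67 = -67968/67 ≈ -1014.4)
j(C, x) = 1
j(O, o) + (z - 460)**2 = 1 + (27 - 460)**2 = 1 + (-433)**2 = 1 + 187489 = 187490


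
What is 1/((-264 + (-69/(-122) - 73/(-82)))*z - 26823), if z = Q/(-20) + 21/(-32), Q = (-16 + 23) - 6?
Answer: -400160/10659293281 ≈ -3.7541e-5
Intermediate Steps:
Q = 1 (Q = 7 - 6 = 1)
z = -113/160 (z = 1/(-20) + 21/(-32) = 1*(-1/20) + 21*(-1/32) = -1/20 - 21/32 = -113/160 ≈ -0.70625)
1/((-264 + (-69/(-122) - 73/(-82)))*z - 26823) = 1/((-264 + (-69/(-122) - 73/(-82)))*(-113/160) - 26823) = 1/((-264 + (-69*(-1/122) - 73*(-1/82)))*(-113/160) - 26823) = 1/((-264 + (69/122 + 73/82))*(-113/160) - 26823) = 1/((-264 + 3641/2501)*(-113/160) - 26823) = 1/(-656623/2501*(-113/160) - 26823) = 1/(74198399/400160 - 26823) = 1/(-10659293281/400160) = -400160/10659293281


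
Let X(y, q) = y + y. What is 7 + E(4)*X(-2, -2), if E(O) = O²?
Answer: -57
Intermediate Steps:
X(y, q) = 2*y
7 + E(4)*X(-2, -2) = 7 + 4²*(2*(-2)) = 7 + 16*(-4) = 7 - 64 = -57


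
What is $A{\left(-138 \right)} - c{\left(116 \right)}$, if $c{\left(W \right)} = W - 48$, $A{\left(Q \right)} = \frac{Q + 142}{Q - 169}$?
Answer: $- \frac{20880}{307} \approx -68.013$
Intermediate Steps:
$A{\left(Q \right)} = \frac{142 + Q}{-169 + Q}$
$c{\left(W \right)} = -48 + W$ ($c{\left(W \right)} = W - 48 = -48 + W$)
$A{\left(-138 \right)} - c{\left(116 \right)} = \frac{142 - 138}{-169 - 138} - \left(-48 + 116\right) = \frac{1}{-307} \cdot 4 - 68 = \left(- \frac{1}{307}\right) 4 - 68 = - \frac{4}{307} - 68 = - \frac{20880}{307}$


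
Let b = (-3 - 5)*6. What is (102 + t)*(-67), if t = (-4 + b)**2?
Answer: -188002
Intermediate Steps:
b = -48 (b = -8*6 = -48)
t = 2704 (t = (-4 - 48)**2 = (-52)**2 = 2704)
(102 + t)*(-67) = (102 + 2704)*(-67) = 2806*(-67) = -188002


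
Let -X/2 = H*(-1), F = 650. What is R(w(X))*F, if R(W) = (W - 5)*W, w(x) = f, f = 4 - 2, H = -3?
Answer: -3900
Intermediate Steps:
X = -6 (X = -(-6)*(-1) = -2*3 = -6)
f = 2
w(x) = 2
R(W) = W*(-5 + W) (R(W) = (-5 + W)*W = W*(-5 + W))
R(w(X))*F = (2*(-5 + 2))*650 = (2*(-3))*650 = -6*650 = -3900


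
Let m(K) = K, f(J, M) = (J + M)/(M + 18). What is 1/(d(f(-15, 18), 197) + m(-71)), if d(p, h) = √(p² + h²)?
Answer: 10224/4862593 + 12*√5588497/4862593 ≈ 0.0079365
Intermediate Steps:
f(J, M) = (J + M)/(18 + M)
d(p, h) = √(h² + p²)
1/(d(f(-15, 18), 197) + m(-71)) = 1/(√(197² + ((-15 + 18)/(18 + 18))²) - 71) = 1/(√(38809 + (3/36)²) - 71) = 1/(√(38809 + ((1/36)*3)²) - 71) = 1/(√(38809 + (1/12)²) - 71) = 1/(√(38809 + 1/144) - 71) = 1/(√(5588497/144) - 71) = 1/(√5588497/12 - 71) = 1/(-71 + √5588497/12)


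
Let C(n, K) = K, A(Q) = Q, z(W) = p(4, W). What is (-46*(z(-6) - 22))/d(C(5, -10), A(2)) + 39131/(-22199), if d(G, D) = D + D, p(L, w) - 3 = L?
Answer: 7580393/44398 ≈ 170.74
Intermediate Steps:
p(L, w) = 3 + L
z(W) = 7 (z(W) = 3 + 4 = 7)
d(G, D) = 2*D
(-46*(z(-6) - 22))/d(C(5, -10), A(2)) + 39131/(-22199) = (-46*(7 - 22))/((2*2)) + 39131/(-22199) = -46*(-15)/4 + 39131*(-1/22199) = 690*(¼) - 39131/22199 = 345/2 - 39131/22199 = 7580393/44398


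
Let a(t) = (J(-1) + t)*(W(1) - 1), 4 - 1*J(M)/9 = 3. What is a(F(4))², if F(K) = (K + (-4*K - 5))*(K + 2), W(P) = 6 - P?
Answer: 138384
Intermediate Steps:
F(K) = (-5 - 3*K)*(2 + K) (F(K) = (K + (-5 - 4*K))*(2 + K) = (-5 - 3*K)*(2 + K))
J(M) = 9 (J(M) = 36 - 9*3 = 36 - 27 = 9)
a(t) = 36 + 4*t (a(t) = (9 + t)*((6 - 1*1) - 1) = (9 + t)*((6 - 1) - 1) = (9 + t)*(5 - 1) = (9 + t)*4 = 36 + 4*t)
a(F(4))² = (36 + 4*(-10 - 11*4 - 3*4²))² = (36 + 4*(-10 - 44 - 3*16))² = (36 + 4*(-10 - 44 - 48))² = (36 + 4*(-102))² = (36 - 408)² = (-372)² = 138384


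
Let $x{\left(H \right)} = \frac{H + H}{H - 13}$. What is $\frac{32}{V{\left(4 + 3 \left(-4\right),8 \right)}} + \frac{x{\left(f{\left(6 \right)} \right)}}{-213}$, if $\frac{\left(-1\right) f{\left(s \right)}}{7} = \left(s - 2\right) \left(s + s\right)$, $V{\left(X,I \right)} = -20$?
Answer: $- \frac{199352}{123895} \approx -1.609$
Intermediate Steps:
$f{\left(s \right)} = - 14 s \left(-2 + s\right)$ ($f{\left(s \right)} = - 7 \left(s - 2\right) \left(s + s\right) = - 7 \left(-2 + s\right) 2 s = - 7 \cdot 2 s \left(-2 + s\right) = - 14 s \left(-2 + s\right)$)
$x{\left(H \right)} = \frac{2 H}{-13 + H}$
$\frac{32}{V{\left(4 + 3 \left(-4\right),8 \right)}} + \frac{x{\left(f{\left(6 \right)} \right)}}{-213} = \frac{32}{-20} + \frac{2 \cdot 14 \cdot 6 \left(2 - 6\right) \frac{1}{-13 + 14 \cdot 6 \left(2 - 6\right)}}{-213} = 32 \left(- \frac{1}{20}\right) + \frac{2 \cdot 14 \cdot 6 \left(2 - 6\right)}{-13 + 14 \cdot 6 \left(2 - 6\right)} \left(- \frac{1}{213}\right) = - \frac{8}{5} + \frac{2 \cdot 14 \cdot 6 \left(-4\right)}{-13 + 14 \cdot 6 \left(-4\right)} \left(- \frac{1}{213}\right) = - \frac{8}{5} + 2 \left(-336\right) \frac{1}{-13 - 336} \left(- \frac{1}{213}\right) = - \frac{8}{5} + 2 \left(-336\right) \frac{1}{-349} \left(- \frac{1}{213}\right) = - \frac{8}{5} + 2 \left(-336\right) \left(- \frac{1}{349}\right) \left(- \frac{1}{213}\right) = - \frac{8}{5} + \frac{672}{349} \left(- \frac{1}{213}\right) = - \frac{8}{5} - \frac{224}{24779} = - \frac{199352}{123895}$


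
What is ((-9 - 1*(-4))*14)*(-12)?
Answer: 840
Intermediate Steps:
((-9 - 1*(-4))*14)*(-12) = ((-9 + 4)*14)*(-12) = -5*14*(-12) = -70*(-12) = 840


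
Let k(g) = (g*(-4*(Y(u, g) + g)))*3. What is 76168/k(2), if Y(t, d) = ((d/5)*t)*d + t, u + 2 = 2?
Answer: -9521/6 ≈ -1586.8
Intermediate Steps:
u = 0 (u = -2 + 2 = 0)
Y(t, d) = t + t*d²/5 (Y(t, d) = ((d*(⅕))*t)*d + t = ((d/5)*t)*d + t = (d*t/5)*d + t = t*d²/5 + t = t + t*d²/5)
k(g) = -12*g² (k(g) = (g*(-4*((⅕)*0*(5 + g²) + g)))*3 = (g*(-4*(0 + g)))*3 = (g*(-4*g))*3 = -4*g²*3 = -12*g²)
76168/k(2) = 76168/((-12*2²)) = 76168/((-12*4)) = 76168/(-48) = 76168*(-1/48) = -9521/6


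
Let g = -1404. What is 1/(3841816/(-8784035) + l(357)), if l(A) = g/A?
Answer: -1045300165/4568104484 ≈ -0.22883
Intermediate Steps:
l(A) = -1404/A
1/(3841816/(-8784035) + l(357)) = 1/(3841816/(-8784035) - 1404/357) = 1/(3841816*(-1/8784035) - 1404*1/357) = 1/(-3841816/8784035 - 468/119) = 1/(-4568104484/1045300165) = -1045300165/4568104484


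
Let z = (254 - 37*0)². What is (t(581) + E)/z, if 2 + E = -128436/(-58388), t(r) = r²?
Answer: 111985928/21403183 ≈ 5.2322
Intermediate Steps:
z = 64516 (z = (254 + 0)² = 254² = 64516)
E = 265/1327 (E = -2 - 128436/(-58388) = -2 - 128436*(-1/58388) = -2 + 2919/1327 = 265/1327 ≈ 0.19970)
(t(581) + E)/z = (581² + 265/1327)/64516 = (337561 + 265/1327)*(1/64516) = (447943712/1327)*(1/64516) = 111985928/21403183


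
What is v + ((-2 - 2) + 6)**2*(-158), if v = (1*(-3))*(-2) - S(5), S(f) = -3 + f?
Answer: -628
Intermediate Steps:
v = 4 (v = (1*(-3))*(-2) - (-3 + 5) = -3*(-2) - 1*2 = 6 - 2 = 4)
v + ((-2 - 2) + 6)**2*(-158) = 4 + ((-2 - 2) + 6)**2*(-158) = 4 + (-4 + 6)**2*(-158) = 4 + 2**2*(-158) = 4 + 4*(-158) = 4 - 632 = -628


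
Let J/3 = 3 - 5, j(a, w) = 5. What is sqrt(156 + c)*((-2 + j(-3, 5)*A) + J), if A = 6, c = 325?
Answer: 22*sqrt(481) ≈ 482.50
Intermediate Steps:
J = -6 (J = 3*(3 - 5) = 3*(-2) = -6)
sqrt(156 + c)*((-2 + j(-3, 5)*A) + J) = sqrt(156 + 325)*((-2 + 5*6) - 6) = sqrt(481)*((-2 + 30) - 6) = sqrt(481)*(28 - 6) = sqrt(481)*22 = 22*sqrt(481)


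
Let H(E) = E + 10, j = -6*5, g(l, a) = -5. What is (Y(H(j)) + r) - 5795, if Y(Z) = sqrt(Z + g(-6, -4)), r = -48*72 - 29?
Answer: -9280 + 5*I ≈ -9280.0 + 5.0*I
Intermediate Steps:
j = -30
r = -3485 (r = -3456 - 29 = -3485)
H(E) = 10 + E
Y(Z) = sqrt(-5 + Z) (Y(Z) = sqrt(Z - 5) = sqrt(-5 + Z))
(Y(H(j)) + r) - 5795 = (sqrt(-5 + (10 - 30)) - 3485) - 5795 = (sqrt(-5 - 20) - 3485) - 5795 = (sqrt(-25) - 3485) - 5795 = (5*I - 3485) - 5795 = (-3485 + 5*I) - 5795 = -9280 + 5*I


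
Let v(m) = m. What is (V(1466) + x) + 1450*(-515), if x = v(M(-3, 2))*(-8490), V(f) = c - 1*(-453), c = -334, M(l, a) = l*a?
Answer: -695691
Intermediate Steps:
M(l, a) = a*l
V(f) = 119 (V(f) = -334 - 1*(-453) = -334 + 453 = 119)
x = 50940 (x = (2*(-3))*(-8490) = -6*(-8490) = 50940)
(V(1466) + x) + 1450*(-515) = (119 + 50940) + 1450*(-515) = 51059 - 746750 = -695691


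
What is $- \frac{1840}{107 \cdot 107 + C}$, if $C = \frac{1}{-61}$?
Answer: $- \frac{28060}{174597} \approx -0.16071$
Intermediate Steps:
$C = - \frac{1}{61} \approx -0.016393$
$- \frac{1840}{107 \cdot 107 + C} = - \frac{1840}{107 \cdot 107 - \frac{1}{61}} = - \frac{1840}{11449 - \frac{1}{61}} = - \frac{1840}{\frac{698388}{61}} = \left(-1840\right) \frac{61}{698388} = - \frac{28060}{174597}$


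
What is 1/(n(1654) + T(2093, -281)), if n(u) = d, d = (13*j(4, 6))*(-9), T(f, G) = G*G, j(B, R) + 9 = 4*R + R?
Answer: 1/76504 ≈ 1.3071e-5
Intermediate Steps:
j(B, R) = -9 + 5*R (j(B, R) = -9 + (4*R + R) = -9 + 5*R)
T(f, G) = G²
d = -2457 (d = (13*(-9 + 5*6))*(-9) = (13*(-9 + 30))*(-9) = (13*21)*(-9) = 273*(-9) = -2457)
n(u) = -2457
1/(n(1654) + T(2093, -281)) = 1/(-2457 + (-281)²) = 1/(-2457 + 78961) = 1/76504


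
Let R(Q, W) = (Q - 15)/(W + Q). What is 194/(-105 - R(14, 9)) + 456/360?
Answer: -10532/18105 ≈ -0.58172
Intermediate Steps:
R(Q, W) = (-15 + Q)/(Q + W)
194/(-105 - R(14, 9)) + 456/360 = 194/(-105 - (-15 + 14)/(14 + 9)) + 456/360 = 194/(-105 - (-1)/23) + 456*(1/360) = 194/(-105 - (-1)/23) + 19/15 = 194/(-105 - 1*(-1/23)) + 19/15 = 194/(-105 + 1/23) + 19/15 = 194/(-2414/23) + 19/15 = 194*(-23/2414) + 19/15 = -2231/1207 + 19/15 = -10532/18105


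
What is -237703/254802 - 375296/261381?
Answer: -17528579915/7400044618 ≈ -2.3687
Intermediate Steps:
-237703/254802 - 375296/261381 = -17528579915/7400044618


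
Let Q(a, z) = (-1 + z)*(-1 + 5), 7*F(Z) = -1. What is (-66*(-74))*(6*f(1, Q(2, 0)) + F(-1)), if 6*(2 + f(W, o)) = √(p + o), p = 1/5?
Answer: -415140/7 + 4884*I*√95/5 ≈ -59306.0 + 9520.7*I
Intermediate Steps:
F(Z) = -⅐ (F(Z) = (⅐)*(-1) = -⅐)
p = ⅕ ≈ 0.20000
Q(a, z) = -4 + 4*z (Q(a, z) = (-1 + z)*4 = -4 + 4*z)
f(W, o) = -2 + √(⅕ + o)/6
(-66*(-74))*(6*f(1, Q(2, 0)) + F(-1)) = (-66*(-74))*(6*(-2 + √(5 + 25*(-4 + 4*0))/30) - ⅐) = 4884*(6*(-2 + √(5 + 25*(-4 + 0))/30) - ⅐) = 4884*(6*(-2 + √(5 + 25*(-4))/30) - ⅐) = 4884*(6*(-2 + √(5 - 100)/30) - ⅐) = 4884*(6*(-2 + √(-95)/30) - ⅐) = 4884*(6*(-2 + (I*√95)/30) - ⅐) = 4884*(6*(-2 + I*√95/30) - ⅐) = 4884*((-12 + I*√95/5) - ⅐) = 4884*(-85/7 + I*√95/5) = -415140/7 + 4884*I*√95/5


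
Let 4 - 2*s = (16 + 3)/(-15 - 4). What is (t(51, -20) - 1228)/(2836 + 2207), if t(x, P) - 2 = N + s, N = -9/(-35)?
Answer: -85627/353010 ≈ -0.24256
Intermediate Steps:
s = 5/2 (s = 2 - (16 + 3)/(2*(-15 - 4)) = 2 - 19/(2*(-19)) = 2 - 19*(-1)/(2*19) = 2 - ½*(-1) = 2 + ½ = 5/2 ≈ 2.5000)
N = 9/35 (N = -9*(-1/35) = 9/35 ≈ 0.25714)
t(x, P) = 333/70 (t(x, P) = 2 + (9/35 + 5/2) = 2 + 193/70 = 333/70)
(t(51, -20) - 1228)/(2836 + 2207) = (333/70 - 1228)/(2836 + 2207) = -85627/70/5043 = -85627/70*1/5043 = -85627/353010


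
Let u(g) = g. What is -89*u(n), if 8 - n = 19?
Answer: 979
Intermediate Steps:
n = -11 (n = 8 - 1*19 = 8 - 19 = -11)
-89*u(n) = -89*(-11) = 979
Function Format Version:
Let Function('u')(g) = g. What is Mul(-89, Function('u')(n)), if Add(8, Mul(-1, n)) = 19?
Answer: 979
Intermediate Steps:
n = -11 (n = Add(8, Mul(-1, 19)) = Add(8, -19) = -11)
Mul(-89, Function('u')(n)) = Mul(-89, -11) = 979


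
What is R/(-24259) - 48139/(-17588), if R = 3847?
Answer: 1100142965/426667292 ≈ 2.5785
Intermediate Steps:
R/(-24259) - 48139/(-17588) = 3847/(-24259) - 48139/(-17588) = 3847*(-1/24259) - 48139*(-1/17588) = -3847/24259 + 48139/17588 = 1100142965/426667292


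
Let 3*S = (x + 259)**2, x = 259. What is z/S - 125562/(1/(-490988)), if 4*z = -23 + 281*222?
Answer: 66168092262710853/1073296 ≈ 6.1649e+10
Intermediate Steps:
S = 268324/3 (S = (259 + 259)**2/3 = (1/3)*518**2 = (1/3)*268324 = 268324/3 ≈ 89441.)
z = 62359/4 (z = (-23 + 281*222)/4 = (-23 + 62382)/4 = (1/4)*62359 = 62359/4 ≈ 15590.)
z/S - 125562/(1/(-490988)) = 62359/(4*(268324/3)) - 125562/(1/(-490988)) = (62359/4)*(3/268324) - 125562/(-1/490988) = 187077/1073296 - 125562*(-490988) = 187077/1073296 + 61649435256 = 66168092262710853/1073296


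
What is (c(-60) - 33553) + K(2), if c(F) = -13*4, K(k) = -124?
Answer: -33729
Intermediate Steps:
c(F) = -52
(c(-60) - 33553) + K(2) = (-52 - 33553) - 124 = -33605 - 124 = -33729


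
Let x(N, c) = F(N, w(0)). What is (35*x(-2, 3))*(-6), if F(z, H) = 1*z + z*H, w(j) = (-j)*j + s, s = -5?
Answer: -1680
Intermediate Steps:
w(j) = -5 - j² (w(j) = (-j)*j - 5 = -j² - 5 = -5 - j²)
F(z, H) = z + H*z
x(N, c) = -4*N (x(N, c) = N*(1 + (-5 - 1*0²)) = N*(1 + (-5 - 1*0)) = N*(1 + (-5 + 0)) = N*(1 - 5) = N*(-4) = -4*N)
(35*x(-2, 3))*(-6) = (35*(-4*(-2)))*(-6) = (35*8)*(-6) = 280*(-6) = -1680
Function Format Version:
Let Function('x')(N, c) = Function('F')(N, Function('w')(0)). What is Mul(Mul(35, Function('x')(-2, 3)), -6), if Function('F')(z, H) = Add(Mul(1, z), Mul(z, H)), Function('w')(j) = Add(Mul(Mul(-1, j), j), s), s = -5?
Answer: -1680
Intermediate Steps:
Function('w')(j) = Add(-5, Mul(-1, Pow(j, 2))) (Function('w')(j) = Add(Mul(Mul(-1, j), j), -5) = Add(Mul(-1, Pow(j, 2)), -5) = Add(-5, Mul(-1, Pow(j, 2))))
Function('F')(z, H) = Add(z, Mul(H, z))
Function('x')(N, c) = Mul(-4, N) (Function('x')(N, c) = Mul(N, Add(1, Add(-5, Mul(-1, Pow(0, 2))))) = Mul(N, Add(1, Add(-5, Mul(-1, 0)))) = Mul(N, Add(1, Add(-5, 0))) = Mul(N, Add(1, -5)) = Mul(N, -4) = Mul(-4, N))
Mul(Mul(35, Function('x')(-2, 3)), -6) = Mul(Mul(35, Mul(-4, -2)), -6) = Mul(Mul(35, 8), -6) = Mul(280, -6) = -1680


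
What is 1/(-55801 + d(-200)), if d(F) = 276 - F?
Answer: -1/55325 ≈ -1.8075e-5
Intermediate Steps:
1/(-55801 + d(-200)) = 1/(-55801 + (276 - 1*(-200))) = 1/(-55801 + (276 + 200)) = 1/(-55801 + 476) = 1/(-55325) = -1/55325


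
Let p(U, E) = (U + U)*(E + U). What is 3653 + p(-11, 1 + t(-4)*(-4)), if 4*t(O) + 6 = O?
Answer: 3653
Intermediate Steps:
t(O) = -3/2 + O/4
p(U, E) = 2*U*(E + U) (p(U, E) = (2*U)*(E + U) = 2*U*(E + U))
3653 + p(-11, 1 + t(-4)*(-4)) = 3653 + 2*(-11)*((1 + (-3/2 + (1/4)*(-4))*(-4)) - 11) = 3653 + 2*(-11)*((1 + (-3/2 - 1)*(-4)) - 11) = 3653 + 2*(-11)*((1 - 5/2*(-4)) - 11) = 3653 + 2*(-11)*((1 + 10) - 11) = 3653 + 2*(-11)*(11 - 11) = 3653 + 2*(-11)*0 = 3653 + 0 = 3653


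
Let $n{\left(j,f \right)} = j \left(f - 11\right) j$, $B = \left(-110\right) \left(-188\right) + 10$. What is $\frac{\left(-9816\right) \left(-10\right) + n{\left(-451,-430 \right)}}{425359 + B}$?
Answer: $- \frac{29867227}{148683} \approx -200.88$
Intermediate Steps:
$B = 20690$ ($B = 20680 + 10 = 20690$)
$n{\left(j,f \right)} = j^{2} \left(-11 + f\right)$ ($n{\left(j,f \right)} = j \left(-11 + f\right) j = j^{2} \left(-11 + f\right)$)
$\frac{\left(-9816\right) \left(-10\right) + n{\left(-451,-430 \right)}}{425359 + B} = \frac{\left(-9816\right) \left(-10\right) + \left(-451\right)^{2} \left(-11 - 430\right)}{425359 + 20690} = \frac{98160 + 203401 \left(-441\right)}{446049} = \left(98160 - 89699841\right) \frac{1}{446049} = \left(-89601681\right) \frac{1}{446049} = - \frac{29867227}{148683}$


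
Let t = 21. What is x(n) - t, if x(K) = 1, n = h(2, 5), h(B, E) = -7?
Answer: -20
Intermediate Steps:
n = -7
x(n) - t = 1 - 1*21 = 1 - 21 = -20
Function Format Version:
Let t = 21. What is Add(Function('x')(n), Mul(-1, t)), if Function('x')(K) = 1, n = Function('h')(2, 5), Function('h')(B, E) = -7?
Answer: -20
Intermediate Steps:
n = -7
Add(Function('x')(n), Mul(-1, t)) = Add(1, Mul(-1, 21)) = Add(1, -21) = -20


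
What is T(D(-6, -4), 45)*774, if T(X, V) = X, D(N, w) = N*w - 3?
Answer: 16254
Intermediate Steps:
D(N, w) = -3 + N*w
T(D(-6, -4), 45)*774 = (-3 - 6*(-4))*774 = (-3 + 24)*774 = 21*774 = 16254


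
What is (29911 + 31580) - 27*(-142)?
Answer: 65325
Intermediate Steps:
(29911 + 31580) - 27*(-142) = 61491 - 1*(-3834) = 61491 + 3834 = 65325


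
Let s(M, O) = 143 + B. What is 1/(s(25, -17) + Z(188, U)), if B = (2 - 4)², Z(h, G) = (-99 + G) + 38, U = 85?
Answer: 1/171 ≈ 0.0058480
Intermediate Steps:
Z(h, G) = -61 + G
B = 4 (B = (-2)² = 4)
s(M, O) = 147 (s(M, O) = 143 + 4 = 147)
1/(s(25, -17) + Z(188, U)) = 1/(147 + (-61 + 85)) = 1/(147 + 24) = 1/171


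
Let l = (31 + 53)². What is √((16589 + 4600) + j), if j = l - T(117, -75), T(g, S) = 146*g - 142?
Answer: √11305 ≈ 106.32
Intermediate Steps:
T(g, S) = -142 + 146*g
l = 7056 (l = 84² = 7056)
j = -9884 (j = 7056 - (-142 + 146*117) = 7056 - (-142 + 17082) = 7056 - 1*16940 = 7056 - 16940 = -9884)
√((16589 + 4600) + j) = √((16589 + 4600) - 9884) = √(21189 - 9884) = √11305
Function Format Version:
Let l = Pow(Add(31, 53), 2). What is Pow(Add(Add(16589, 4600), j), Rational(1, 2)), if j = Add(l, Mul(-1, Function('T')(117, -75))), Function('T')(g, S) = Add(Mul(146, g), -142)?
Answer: Pow(11305, Rational(1, 2)) ≈ 106.32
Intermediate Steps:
Function('T')(g, S) = Add(-142, Mul(146, g))
l = 7056 (l = Pow(84, 2) = 7056)
j = -9884 (j = Add(7056, Mul(-1, Add(-142, Mul(146, 117)))) = Add(7056, Mul(-1, Add(-142, 17082))) = Add(7056, Mul(-1, 16940)) = Add(7056, -16940) = -9884)
Pow(Add(Add(16589, 4600), j), Rational(1, 2)) = Pow(Add(Add(16589, 4600), -9884), Rational(1, 2)) = Pow(Add(21189, -9884), Rational(1, 2)) = Pow(11305, Rational(1, 2))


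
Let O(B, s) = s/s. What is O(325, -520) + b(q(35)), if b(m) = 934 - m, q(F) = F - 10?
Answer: 910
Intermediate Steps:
O(B, s) = 1
q(F) = -10 + F
O(325, -520) + b(q(35)) = 1 + (934 - (-10 + 35)) = 1 + (934 - 1*25) = 1 + (934 - 25) = 1 + 909 = 910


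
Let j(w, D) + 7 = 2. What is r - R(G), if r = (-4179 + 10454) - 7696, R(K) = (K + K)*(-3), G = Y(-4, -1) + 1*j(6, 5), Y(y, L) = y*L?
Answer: -1427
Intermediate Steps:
Y(y, L) = L*y
j(w, D) = -5 (j(w, D) = -7 + 2 = -5)
G = -1 (G = -1*(-4) + 1*(-5) = 4 - 5 = -1)
R(K) = -6*K (R(K) = (2*K)*(-3) = -6*K)
r = -1421 (r = 6275 - 7696 = -1421)
r - R(G) = -1421 - (-6)*(-1) = -1421 - 1*6 = -1421 - 6 = -1427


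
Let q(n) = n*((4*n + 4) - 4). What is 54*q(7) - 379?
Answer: 10205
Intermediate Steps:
q(n) = 4*n**2 (q(n) = n*((4 + 4*n) - 4) = n*(4*n) = 4*n**2)
54*q(7) - 379 = 54*(4*7**2) - 379 = 54*(4*49) - 379 = 54*196 - 379 = 10584 - 379 = 10205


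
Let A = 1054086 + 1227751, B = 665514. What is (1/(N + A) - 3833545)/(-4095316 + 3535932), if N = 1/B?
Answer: 5821600234501485841/849477448569601096 ≈ 6.8532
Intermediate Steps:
A = 2281837
N = 1/665514 ≈ 1.5026e-6
(1/(N + A) - 3833545)/(-4095316 + 3535932) = (1/(1/665514 + 2281837) - 3833545)/(-4095316 + 3535932) = (1/(1518594469219/665514) - 3833545)/(-559384) = (665514/1518594469219 - 3833545)*(-1/559384) = -5821600234501485841/1518594469219*(-1/559384) = 5821600234501485841/849477448569601096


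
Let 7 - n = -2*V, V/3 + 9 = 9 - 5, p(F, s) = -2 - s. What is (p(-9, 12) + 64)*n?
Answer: -1150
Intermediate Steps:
V = -15 (V = -27 + 3*(9 - 5) = -27 + 3*4 = -27 + 12 = -15)
n = -23 (n = 7 - (-2)*(-15) = 7 - 1*30 = 7 - 30 = -23)
(p(-9, 12) + 64)*n = ((-2 - 1*12) + 64)*(-23) = ((-2 - 12) + 64)*(-23) = (-14 + 64)*(-23) = 50*(-23) = -1150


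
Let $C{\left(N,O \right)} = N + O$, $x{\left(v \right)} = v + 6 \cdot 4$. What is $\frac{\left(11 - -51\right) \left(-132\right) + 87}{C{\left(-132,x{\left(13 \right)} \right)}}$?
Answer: $\frac{8097}{95} \approx 85.232$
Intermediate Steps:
$x{\left(v \right)} = 24 + v$ ($x{\left(v \right)} = v + 24 = 24 + v$)
$\frac{\left(11 - -51\right) \left(-132\right) + 87}{C{\left(-132,x{\left(13 \right)} \right)}} = \frac{\left(11 - -51\right) \left(-132\right) + 87}{-132 + \left(24 + 13\right)} = \frac{\left(11 + 51\right) \left(-132\right) + 87}{-132 + 37} = \frac{62 \left(-132\right) + 87}{-95} = \left(-8184 + 87\right) \left(- \frac{1}{95}\right) = \left(-8097\right) \left(- \frac{1}{95}\right) = \frac{8097}{95}$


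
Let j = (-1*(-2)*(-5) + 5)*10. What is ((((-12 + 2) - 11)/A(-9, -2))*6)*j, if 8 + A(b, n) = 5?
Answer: -2100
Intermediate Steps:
A(b, n) = -3 (A(b, n) = -8 + 5 = -3)
j = -50 (j = (2*(-5) + 5)*10 = (-10 + 5)*10 = -5*10 = -50)
((((-12 + 2) - 11)/A(-9, -2))*6)*j = ((((-12 + 2) - 11)/(-3))*6)*(-50) = (((-10 - 11)*(-⅓))*6)*(-50) = (-21*(-⅓)*6)*(-50) = (7*6)*(-50) = 42*(-50) = -2100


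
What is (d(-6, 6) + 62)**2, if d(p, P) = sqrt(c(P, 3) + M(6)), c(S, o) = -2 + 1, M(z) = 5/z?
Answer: (372 + I*sqrt(6))**2/36 ≈ 3843.8 + 50.623*I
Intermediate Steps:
c(S, o) = -1
d(p, P) = I*sqrt(6)/6 (d(p, P) = sqrt(-1 + 5/6) = sqrt(-1/6) = I*sqrt(6)/6)
(d(-6, 6) + 62)**2 = (I*sqrt(6)/6 + 62)**2 = (62 + I*sqrt(6)/6)**2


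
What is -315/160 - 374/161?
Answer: -22111/5152 ≈ -4.2917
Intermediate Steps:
-315/160 - 374/161 = -315*1/160 - 374*1/161 = -63/32 - 374/161 = -22111/5152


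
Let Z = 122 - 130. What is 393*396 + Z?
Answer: 155620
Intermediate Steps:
Z = -8
393*396 + Z = 393*396 - 8 = 155628 - 8 = 155620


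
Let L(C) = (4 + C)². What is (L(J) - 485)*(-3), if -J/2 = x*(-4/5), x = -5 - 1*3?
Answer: 30567/25 ≈ 1222.7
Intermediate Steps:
x = -8 (x = -5 - 3 = -8)
J = -64/5 (J = -(-16)*(-4/5) = -(-16)*(-4*⅕) = -(-16)*(-4)/5 = -2*32/5 = -64/5 ≈ -12.800)
(L(J) - 485)*(-3) = ((4 - 64/5)² - 485)*(-3) = ((-44/5)² - 485)*(-3) = (1936/25 - 485)*(-3) = -10189/25*(-3) = 30567/25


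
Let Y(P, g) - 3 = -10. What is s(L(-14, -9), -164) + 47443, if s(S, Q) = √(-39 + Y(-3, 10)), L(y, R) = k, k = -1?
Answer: 47443 + I*√46 ≈ 47443.0 + 6.7823*I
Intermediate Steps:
L(y, R) = -1
Y(P, g) = -7 (Y(P, g) = 3 - 10 = -7)
s(S, Q) = I*√46 (s(S, Q) = √(-39 - 7) = √(-46) = I*√46)
s(L(-14, -9), -164) + 47443 = I*√46 + 47443 = 47443 + I*√46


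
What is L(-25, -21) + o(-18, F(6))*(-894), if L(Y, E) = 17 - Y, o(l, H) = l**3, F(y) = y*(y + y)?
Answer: 5213850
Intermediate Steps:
F(y) = 2*y**2 (F(y) = y*(2*y) = 2*y**2)
L(-25, -21) + o(-18, F(6))*(-894) = (17 - 1*(-25)) + (-18)**3*(-894) = (17 + 25) - 5832*(-894) = 42 + 5213808 = 5213850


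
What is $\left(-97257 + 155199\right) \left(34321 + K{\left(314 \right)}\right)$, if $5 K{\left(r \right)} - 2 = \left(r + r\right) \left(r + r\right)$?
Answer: $\frac{32794650522}{5} \approx 6.5589 \cdot 10^{9}$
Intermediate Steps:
$K{\left(r \right)} = \frac{2}{5} + \frac{4 r^{2}}{5}$ ($K{\left(r \right)} = \frac{2}{5} + \frac{\left(r + r\right) \left(r + r\right)}{5} = \frac{2}{5} + \frac{2 r 2 r}{5} = \frac{2}{5} + \frac{4 r^{2}}{5}$)
$\left(-97257 + 155199\right) \left(34321 + K{\left(314 \right)}\right) = \left(-97257 + 155199\right) \left(34321 + \left(\frac{2}{5} + \frac{4 \cdot 314^{2}}{5}\right)\right) = 57942 \left(34321 + \left(\frac{2}{5} + \frac{4}{5} \cdot 98596\right)\right) = 57942 \left(34321 + \left(\frac{2}{5} + \frac{394384}{5}\right)\right) = 57942 \left(34321 + \frac{394386}{5}\right) = 57942 \cdot \frac{565991}{5} = \frac{32794650522}{5}$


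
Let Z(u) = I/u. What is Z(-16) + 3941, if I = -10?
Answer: 31533/8 ≈ 3941.6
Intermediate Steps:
Z(u) = -10/u
Z(-16) + 3941 = -10/(-16) + 3941 = -10*(-1/16) + 3941 = 5/8 + 3941 = 31533/8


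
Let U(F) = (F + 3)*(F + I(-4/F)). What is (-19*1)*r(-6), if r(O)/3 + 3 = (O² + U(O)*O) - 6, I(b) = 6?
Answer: -1539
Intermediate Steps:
U(F) = (3 + F)*(6 + F) (U(F) = (F + 3)*(F + 6) = (3 + F)*(6 + F))
r(O) = -27 + 3*O² + 3*O*(18 + O² + 9*O) (r(O) = -9 + 3*((O² + (18 + O² + 9*O)*O) - 6) = -9 + 3*((O² + O*(18 + O² + 9*O)) - 6) = -9 + 3*(-6 + O² + O*(18 + O² + 9*O)) = -9 + (-18 + 3*O² + 3*O*(18 + O² + 9*O)) = -27 + 3*O² + 3*O*(18 + O² + 9*O))
(-19*1)*r(-6) = (-19*1)*(-27 + 3*(-6)³ + 30*(-6)² + 54*(-6)) = -19*(-27 + 3*(-216) + 30*36 - 324) = -19*(-27 - 648 + 1080 - 324) = -19*81 = -1539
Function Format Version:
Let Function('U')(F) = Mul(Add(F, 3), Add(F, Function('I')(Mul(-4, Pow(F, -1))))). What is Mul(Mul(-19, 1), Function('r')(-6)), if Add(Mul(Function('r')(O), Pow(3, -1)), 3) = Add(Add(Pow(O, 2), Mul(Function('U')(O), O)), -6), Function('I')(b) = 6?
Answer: -1539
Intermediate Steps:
Function('U')(F) = Mul(Add(3, F), Add(6, F)) (Function('U')(F) = Mul(Add(F, 3), Add(F, 6)) = Mul(Add(3, F), Add(6, F)))
Function('r')(O) = Add(-27, Mul(3, Pow(O, 2)), Mul(3, O, Add(18, Pow(O, 2), Mul(9, O)))) (Function('r')(O) = Add(-9, Mul(3, Add(Add(Pow(O, 2), Mul(Add(18, Pow(O, 2), Mul(9, O)), O)), -6))) = Add(-9, Mul(3, Add(Add(Pow(O, 2), Mul(O, Add(18, Pow(O, 2), Mul(9, O)))), -6))) = Add(-9, Mul(3, Add(-6, Pow(O, 2), Mul(O, Add(18, Pow(O, 2), Mul(9, O)))))) = Add(-9, Add(-18, Mul(3, Pow(O, 2)), Mul(3, O, Add(18, Pow(O, 2), Mul(9, O))))) = Add(-27, Mul(3, Pow(O, 2)), Mul(3, O, Add(18, Pow(O, 2), Mul(9, O)))))
Mul(Mul(-19, 1), Function('r')(-6)) = Mul(Mul(-19, 1), Add(-27, Mul(3, Pow(-6, 3)), Mul(30, Pow(-6, 2)), Mul(54, -6))) = Mul(-19, Add(-27, Mul(3, -216), Mul(30, 36), -324)) = Mul(-19, Add(-27, -648, 1080, -324)) = Mul(-19, 81) = -1539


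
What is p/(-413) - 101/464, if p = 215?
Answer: -141473/191632 ≈ -0.73825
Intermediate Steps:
p/(-413) - 101/464 = 215/(-413) - 101/464 = 215*(-1/413) - 101*1/464 = -215/413 - 101/464 = -141473/191632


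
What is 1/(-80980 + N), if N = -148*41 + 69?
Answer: -1/86979 ≈ -1.1497e-5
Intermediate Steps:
N = -5999 (N = -6068 + 69 = -5999)
1/(-80980 + N) = 1/(-80980 - 5999) = 1/(-86979) = -1/86979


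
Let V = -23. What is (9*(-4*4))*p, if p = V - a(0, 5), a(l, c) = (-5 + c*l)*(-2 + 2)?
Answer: 3312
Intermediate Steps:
a(l, c) = 0 (a(l, c) = (-5 + c*l)*0 = 0)
p = -23 (p = -23 - 1*0 = -23 + 0 = -23)
(9*(-4*4))*p = (9*(-4*4))*(-23) = (9*(-16))*(-23) = -144*(-23) = 3312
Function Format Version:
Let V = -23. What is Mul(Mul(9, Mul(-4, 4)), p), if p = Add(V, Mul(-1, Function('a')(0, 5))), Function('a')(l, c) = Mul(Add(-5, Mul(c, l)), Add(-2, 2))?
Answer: 3312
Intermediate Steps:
Function('a')(l, c) = 0 (Function('a')(l, c) = Mul(Add(-5, Mul(c, l)), 0) = 0)
p = -23 (p = Add(-23, Mul(-1, 0)) = Add(-23, 0) = -23)
Mul(Mul(9, Mul(-4, 4)), p) = Mul(Mul(9, Mul(-4, 4)), -23) = Mul(Mul(9, -16), -23) = Mul(-144, -23) = 3312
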